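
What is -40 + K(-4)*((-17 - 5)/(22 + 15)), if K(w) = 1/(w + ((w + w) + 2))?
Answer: -7389/185 ≈ -39.941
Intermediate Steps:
K(w) = 1/(2 + 3*w) (K(w) = 1/(w + (2*w + 2)) = 1/(w + (2 + 2*w)) = 1/(2 + 3*w))
-40 + K(-4)*((-17 - 5)/(22 + 15)) = -40 + ((-17 - 5)/(22 + 15))/(2 + 3*(-4)) = -40 + (-22/37)/(2 - 12) = -40 + (-22*1/37)/(-10) = -40 - ⅒*(-22/37) = -40 + 11/185 = -7389/185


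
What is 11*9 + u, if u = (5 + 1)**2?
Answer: 135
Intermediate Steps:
u = 36 (u = 6**2 = 36)
11*9 + u = 11*9 + 36 = 99 + 36 = 135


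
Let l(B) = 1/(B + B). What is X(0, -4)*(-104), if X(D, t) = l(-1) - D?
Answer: 52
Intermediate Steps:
l(B) = 1/(2*B)
X(D, t) = -1/2 - D (X(D, t) = (1/2)/(-1) - D = (1/2)*(-1) - D = -1/2 - D)
X(0, -4)*(-104) = (-1/2 - 1*0)*(-104) = (-1/2 + 0)*(-104) = -1/2*(-104) = 52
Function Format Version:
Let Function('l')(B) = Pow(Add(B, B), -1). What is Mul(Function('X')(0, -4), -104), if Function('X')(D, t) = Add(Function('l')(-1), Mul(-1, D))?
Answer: 52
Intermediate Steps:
Function('l')(B) = Mul(Rational(1, 2), Pow(B, -1)) (Function('l')(B) = Pow(Mul(2, B), -1) = Mul(Rational(1, 2), Pow(B, -1)))
Function('X')(D, t) = Add(Rational(-1, 2), Mul(-1, D)) (Function('X')(D, t) = Add(Mul(Rational(1, 2), Pow(-1, -1)), Mul(-1, D)) = Add(Mul(Rational(1, 2), -1), Mul(-1, D)) = Add(Rational(-1, 2), Mul(-1, D)))
Mul(Function('X')(0, -4), -104) = Mul(Add(Rational(-1, 2), Mul(-1, 0)), -104) = Mul(Add(Rational(-1, 2), 0), -104) = Mul(Rational(-1, 2), -104) = 52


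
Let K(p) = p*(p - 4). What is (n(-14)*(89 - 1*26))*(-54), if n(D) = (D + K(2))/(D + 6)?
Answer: -15309/2 ≈ -7654.5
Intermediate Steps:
K(p) = p*(-4 + p)
n(D) = (-4 + D)/(6 + D) (n(D) = (D + 2*(-4 + 2))/(D + 6) = (D + 2*(-2))/(6 + D) = (D - 4)/(6 + D) = (-4 + D)/(6 + D))
(n(-14)*(89 - 1*26))*(-54) = (((-4 - 14)/(6 - 14))*(89 - 1*26))*(-54) = ((-18/(-8))*(89 - 26))*(-54) = (-⅛*(-18)*63)*(-54) = ((9/4)*63)*(-54) = (567/4)*(-54) = -15309/2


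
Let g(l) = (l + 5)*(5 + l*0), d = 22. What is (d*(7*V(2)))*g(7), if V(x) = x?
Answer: 18480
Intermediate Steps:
g(l) = 25 + 5*l (g(l) = (5 + l)*(5 + 0) = (5 + l)*5 = 25 + 5*l)
(d*(7*V(2)))*g(7) = (22*(7*2))*(25 + 5*7) = (22*14)*(25 + 35) = 308*60 = 18480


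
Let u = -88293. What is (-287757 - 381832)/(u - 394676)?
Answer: 669589/482969 ≈ 1.3864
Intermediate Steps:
(-287757 - 381832)/(u - 394676) = (-287757 - 381832)/(-88293 - 394676) = -669589/(-482969) = -669589*(-1/482969) = 669589/482969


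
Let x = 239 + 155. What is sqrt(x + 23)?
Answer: sqrt(417) ≈ 20.421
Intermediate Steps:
x = 394
sqrt(x + 23) = sqrt(394 + 23) = sqrt(417)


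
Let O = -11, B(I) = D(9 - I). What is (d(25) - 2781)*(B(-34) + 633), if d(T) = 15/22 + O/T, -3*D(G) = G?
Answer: -1419298976/825 ≈ -1.7204e+6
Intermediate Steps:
D(G) = -G/3
B(I) = -3 + I/3 (B(I) = -(9 - I)/3 = -3 + I/3)
d(T) = 15/22 - 11/T
(d(25) - 2781)*(B(-34) + 633) = ((15/22 - 11/25) - 2781)*((-3 + (⅓)*(-34)) + 633) = ((15/22 - 11*1/25) - 2781)*((-3 - 34/3) + 633) = ((15/22 - 11/25) - 2781)*(-43/3 + 633) = (133/550 - 2781)*(1856/3) = -1529417/550*1856/3 = -1419298976/825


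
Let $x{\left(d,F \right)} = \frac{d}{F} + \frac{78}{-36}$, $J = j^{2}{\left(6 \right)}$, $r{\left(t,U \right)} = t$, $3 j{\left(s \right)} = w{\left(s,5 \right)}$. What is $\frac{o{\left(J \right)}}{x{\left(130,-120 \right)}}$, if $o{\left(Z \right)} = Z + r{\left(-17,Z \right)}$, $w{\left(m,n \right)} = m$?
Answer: $4$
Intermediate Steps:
$j{\left(s \right)} = \frac{s}{3}$
$J = 4$ ($J = \left(\frac{1}{3} \cdot 6\right)^{2} = 2^{2} = 4$)
$x{\left(d,F \right)} = - \frac{13}{6} + \frac{d}{F}$ ($x{\left(d,F \right)} = \frac{d}{F} + 78 \left(- \frac{1}{36}\right) = \frac{d}{F} - \frac{13}{6} = - \frac{13}{6} + \frac{d}{F}$)
$o{\left(Z \right)} = -17 + Z$ ($o{\left(Z \right)} = Z - 17 = -17 + Z$)
$\frac{o{\left(J \right)}}{x{\left(130,-120 \right)}} = \frac{-17 + 4}{- \frac{13}{6} + \frac{130}{-120}} = - \frac{13}{- \frac{13}{6} + 130 \left(- \frac{1}{120}\right)} = - \frac{13}{- \frac{13}{6} - \frac{13}{12}} = - \frac{13}{- \frac{13}{4}} = \left(-13\right) \left(- \frac{4}{13}\right) = 4$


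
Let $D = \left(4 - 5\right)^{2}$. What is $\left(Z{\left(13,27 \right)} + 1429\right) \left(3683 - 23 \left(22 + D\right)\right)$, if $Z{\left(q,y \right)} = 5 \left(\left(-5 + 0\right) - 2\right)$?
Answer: $4396676$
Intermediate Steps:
$D = 1$ ($D = \left(-1\right)^{2} = 1$)
$Z{\left(q,y \right)} = -35$ ($Z{\left(q,y \right)} = 5 \left(-5 - 2\right) = 5 \left(-7\right) = -35$)
$\left(Z{\left(13,27 \right)} + 1429\right) \left(3683 - 23 \left(22 + D\right)\right) = \left(-35 + 1429\right) \left(3683 - 23 \left(22 + 1\right)\right) = 1394 \left(3683 - 529\right) = 1394 \cdot 3154 = 4396676$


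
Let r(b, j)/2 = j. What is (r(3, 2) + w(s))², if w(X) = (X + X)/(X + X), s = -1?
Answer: 25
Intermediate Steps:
r(b, j) = 2*j
w(X) = 1 (w(X) = (2*X)/((2*X)) = (2*X)*(1/(2*X)) = 1)
(r(3, 2) + w(s))² = (2*2 + 1)² = (4 + 1)² = 5² = 25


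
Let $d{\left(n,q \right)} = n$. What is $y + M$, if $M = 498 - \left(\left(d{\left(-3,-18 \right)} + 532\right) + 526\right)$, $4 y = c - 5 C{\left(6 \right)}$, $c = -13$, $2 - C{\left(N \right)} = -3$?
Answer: $- \frac{1133}{2} \approx -566.5$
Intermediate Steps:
$C{\left(N \right)} = 5$ ($C{\left(N \right)} = 2 - -3 = 2 + 3 = 5$)
$y = - \frac{19}{2}$ ($y = \frac{-13 - 25}{4} = \frac{1}{4} \left(-38\right) = - \frac{19}{2} \approx -9.5$)
$M = -557$ ($M = 498 - \left(\left(-3 + 532\right) + 526\right) = 498 - \left(529 + 526\right) = 498 - 1055 = -557$)
$y + M = - \frac{19}{2} - 557 = - \frac{1133}{2}$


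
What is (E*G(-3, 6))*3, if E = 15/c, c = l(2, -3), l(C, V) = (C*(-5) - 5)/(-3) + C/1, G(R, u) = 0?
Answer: 0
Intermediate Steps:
l(C, V) = 5/3 + 8*C/3 (l(C, V) = (-5*C - 5)*(-⅓) + C*1 = (-5 - 5*C)*(-⅓) + C = (5/3 + 5*C/3) + C = 5/3 + 8*C/3)
c = 7 (c = 5/3 + (8/3)*2 = 5/3 + 16/3 = 7)
E = 15/7 ≈ 2.1429
(E*G(-3, 6))*3 = ((15/7)*0)*3 = 0*3 = 0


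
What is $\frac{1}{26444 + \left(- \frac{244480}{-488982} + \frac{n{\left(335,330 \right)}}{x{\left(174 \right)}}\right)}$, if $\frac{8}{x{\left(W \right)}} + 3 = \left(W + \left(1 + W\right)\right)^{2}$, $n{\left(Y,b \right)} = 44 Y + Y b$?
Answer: $\frac{488982}{932750461271293} \approx 5.2424 \cdot 10^{-10}$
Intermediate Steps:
$x{\left(W \right)} = \frac{8}{-3 + \left(1 + 2 W\right)^{2}}$ ($x{\left(W \right)} = \frac{8}{-3 + \left(W + \left(1 + W\right)\right)^{2}} = \frac{8}{-3 + \left(1 + 2 W\right)^{2}}$)
$\frac{1}{26444 + \left(- \frac{244480}{-488982} + \frac{n{\left(335,330 \right)}}{x{\left(174 \right)}}\right)} = \frac{1}{26444 - \left(- \frac{122240}{244491} - \frac{335 \left(44 + 330\right)}{8 \frac{1}{-3 + \left(1 + 2 \cdot 174\right)^{2}}}\right)} = \frac{1}{26444 - \left(- \frac{122240}{244491} - \frac{335 \cdot 374}{8 \frac{1}{-3 + \left(1 + 348\right)^{2}}}\right)} = \frac{1}{26444 + \left(\frac{122240}{244491} + \frac{125290}{8 \frac{1}{-3 + 349^{2}}}\right)} = \frac{1}{26444 + \left(\frac{122240}{244491} + \frac{125290}{8 \frac{1}{-3 + 121801}}\right)} = \frac{1}{26444 + \left(\frac{122240}{244491} + \frac{125290}{8 \cdot \frac{1}{121798}}\right)} = \frac{1}{26444 + \left(\frac{122240}{244491} + \frac{125290}{\frac{4}{60899}}\right)} = \frac{1}{26444 + \left(\frac{122240}{244491} + 125290 \cdot \frac{60899}{4}\right)} = \frac{1}{26444 + \left(\frac{122240}{244491} + \frac{3815017855}{2}\right)} = \frac{1}{26444 + \frac{932737530631285}{488982}} = \frac{1}{\frac{932750461271293}{488982}} = \frac{488982}{932750461271293}$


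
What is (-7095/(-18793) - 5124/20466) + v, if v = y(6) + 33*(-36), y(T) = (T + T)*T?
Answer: -71530710245/64102923 ≈ -1115.9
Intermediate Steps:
y(T) = 2*T² (y(T) = (2*T)*T = 2*T²)
v = -1116 (v = 2*6² + 33*(-36) = 2*36 - 1188 = 72 - 1188 = -1116)
(-7095/(-18793) - 5124/20466) + v = (-7095/(-18793) - 5124/20466) - 1116 = (-7095*(-1/18793) - 5124*1/20466) - 1116 = (7095/18793 - 854/3411) - 1116 = 8151823/64102923 - 1116 = -71530710245/64102923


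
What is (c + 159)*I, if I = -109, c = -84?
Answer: -8175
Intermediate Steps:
(c + 159)*I = (-84 + 159)*(-109) = 75*(-109) = -8175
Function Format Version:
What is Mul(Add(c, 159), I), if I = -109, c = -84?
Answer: -8175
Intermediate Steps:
Mul(Add(c, 159), I) = Mul(Add(-84, 159), -109) = Mul(75, -109) = -8175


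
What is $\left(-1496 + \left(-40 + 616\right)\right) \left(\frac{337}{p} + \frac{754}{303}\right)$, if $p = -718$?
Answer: $- \frac{202060060}{108777} \approx -1857.6$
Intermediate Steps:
$\left(-1496 + \left(-40 + 616\right)\right) \left(\frac{337}{p} + \frac{754}{303}\right) = \left(-1496 + \left(-40 + 616\right)\right) \left(\frac{337}{-718} + \frac{754}{303}\right) = \left(-1496 + 576\right) \left(337 \left(- \frac{1}{718}\right) + 754 \cdot \frac{1}{303}\right) = - 920 \left(- \frac{337}{718} + \frac{754}{303}\right) = \left(-920\right) \frac{439261}{217554} = - \frac{202060060}{108777}$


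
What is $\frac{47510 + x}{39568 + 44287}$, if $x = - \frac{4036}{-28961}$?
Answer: $\frac{1375941146}{2428524655} \approx 0.56658$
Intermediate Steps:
$x = \frac{4036}{28961}$ ($x = \left(-4036\right) \left(- \frac{1}{28961}\right) = \frac{4036}{28961} \approx 0.13936$)
$\frac{47510 + x}{39568 + 44287} = \frac{47510 + \frac{4036}{28961}}{39568 + 44287} = \frac{1375941146}{28961 \cdot 83855} = \frac{1375941146}{28961} \cdot \frac{1}{83855} = \frac{1375941146}{2428524655}$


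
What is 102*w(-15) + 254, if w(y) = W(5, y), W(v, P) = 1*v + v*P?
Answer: -6886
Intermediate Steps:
W(v, P) = v + P*v
w(y) = 5 + 5*y (w(y) = 5*(1 + y) = 5 + 5*y)
102*w(-15) + 254 = 102*(5 + 5*(-15)) + 254 = 102*(5 - 75) + 254 = 102*(-70) + 254 = -7140 + 254 = -6886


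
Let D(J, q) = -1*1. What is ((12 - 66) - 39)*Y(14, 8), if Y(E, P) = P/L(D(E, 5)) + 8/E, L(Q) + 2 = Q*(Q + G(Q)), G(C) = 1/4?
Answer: 18972/35 ≈ 542.06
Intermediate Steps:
G(C) = ¼
D(J, q) = -1
L(Q) = -2 + Q*(¼ + Q) (L(Q) = -2 + Q*(Q + ¼) = -2 + Q*(¼ + Q))
Y(E, P) = 8/E - 4*P/5 (Y(E, P) = P/(-2 + (-1)² + (¼)*(-1)) + 8/E = P/(-2 + 1 - ¼) + 8/E = P/(-5/4) + 8/E = P*(-⅘) + 8/E = -4*P/5 + 8/E = 8/E - 4*P/5)
((12 - 66) - 39)*Y(14, 8) = ((12 - 66) - 39)*(8/14 - ⅘*8) = (-54 - 39)*(8*(1/14) - 32/5) = -93*(4/7 - 32/5) = -93*(-204/35) = 18972/35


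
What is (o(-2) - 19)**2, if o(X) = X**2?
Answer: 225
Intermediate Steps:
(o(-2) - 19)**2 = ((-2)**2 - 19)**2 = (4 - 19)**2 = (-15)**2 = 225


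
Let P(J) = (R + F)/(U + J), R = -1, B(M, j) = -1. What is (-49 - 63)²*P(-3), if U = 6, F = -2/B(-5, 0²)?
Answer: 12544/3 ≈ 4181.3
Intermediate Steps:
F = 2 (F = -2/(-1) = -2*(-1) = 2)
P(J) = 1/(6 + J) (P(J) = (-1 + 2)/(6 + J) = 1/(6 + J))
(-49 - 63)²*P(-3) = (-49 - 63)²/(6 - 3) = (-112)²/3 = 12544*(⅓) = 12544/3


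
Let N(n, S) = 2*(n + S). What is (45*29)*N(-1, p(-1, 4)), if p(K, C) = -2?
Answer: -7830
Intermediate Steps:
N(n, S) = 2*S + 2*n (N(n, S) = 2*(S + n) = 2*S + 2*n)
(45*29)*N(-1, p(-1, 4)) = (45*29)*(2*(-2) + 2*(-1)) = 1305*(-4 - 2) = 1305*(-6) = -7830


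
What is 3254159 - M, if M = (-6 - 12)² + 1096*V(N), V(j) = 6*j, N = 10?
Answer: 3188075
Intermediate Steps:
M = 66084 (M = (-6 - 12)² + 1096*(6*10) = (-18)² + 1096*60 = 324 + 65760 = 66084)
3254159 - M = 3254159 - 1*66084 = 3254159 - 66084 = 3188075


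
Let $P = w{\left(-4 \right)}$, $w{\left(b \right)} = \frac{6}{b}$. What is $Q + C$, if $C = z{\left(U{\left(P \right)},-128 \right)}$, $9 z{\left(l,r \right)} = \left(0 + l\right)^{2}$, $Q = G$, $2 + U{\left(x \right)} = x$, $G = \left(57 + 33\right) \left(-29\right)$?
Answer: $- \frac{93911}{36} \approx -2608.6$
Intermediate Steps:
$P = - \frac{3}{2}$ ($P = \frac{6}{-4} = 6 \left(- \frac{1}{4}\right) = - \frac{3}{2} \approx -1.5$)
$G = -2610$ ($G = 90 \left(-29\right) = -2610$)
$U{\left(x \right)} = -2 + x$
$Q = -2610$
$z{\left(l,r \right)} = \frac{l^{2}}{9}$ ($z{\left(l,r \right)} = \frac{\left(0 + l\right)^{2}}{9} = \frac{l^{2}}{9}$)
$C = \frac{49}{36}$ ($C = \frac{\left(-2 - \frac{3}{2}\right)^{2}}{9} = \frac{\left(- \frac{7}{2}\right)^{2}}{9} = \frac{1}{9} \cdot \frac{49}{4} = \frac{49}{36} \approx 1.3611$)
$Q + C = -2610 + \frac{49}{36} = - \frac{93911}{36}$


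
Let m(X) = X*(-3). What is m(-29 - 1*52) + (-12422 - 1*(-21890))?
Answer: 9711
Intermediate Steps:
m(X) = -3*X
m(-29 - 1*52) + (-12422 - 1*(-21890)) = -3*(-29 - 1*52) + (-12422 - 1*(-21890)) = -3*(-29 - 52) + (-12422 + 21890) = -3*(-81) + 9468 = 243 + 9468 = 9711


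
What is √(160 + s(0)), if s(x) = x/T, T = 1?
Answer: 4*√10 ≈ 12.649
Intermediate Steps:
s(x) = x (s(x) = x/1 = x*1 = x)
√(160 + s(0)) = √(160 + 0) = √160 = 4*√10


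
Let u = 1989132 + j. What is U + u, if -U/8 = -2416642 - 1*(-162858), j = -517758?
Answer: 19501646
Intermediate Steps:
U = 18030272 (U = -8*(-2416642 - 1*(-162858)) = -8*(-2416642 + 162858) = -8*(-2253784) = 18030272)
u = 1471374 (u = 1989132 - 517758 = 1471374)
U + u = 18030272 + 1471374 = 19501646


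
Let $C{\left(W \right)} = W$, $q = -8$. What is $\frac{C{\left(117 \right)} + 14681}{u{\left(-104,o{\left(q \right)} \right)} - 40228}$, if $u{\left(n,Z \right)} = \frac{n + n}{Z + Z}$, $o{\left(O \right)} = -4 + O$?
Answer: $- \frac{22197}{60329} \approx -0.36793$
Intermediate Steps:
$u{\left(n,Z \right)} = \frac{n}{Z}$ ($u{\left(n,Z \right)} = \frac{2 n}{2 Z} = 2 n \frac{1}{2 Z} = \frac{n}{Z}$)
$\frac{C{\left(117 \right)} + 14681}{u{\left(-104,o{\left(q \right)} \right)} - 40228} = \frac{117 + 14681}{- \frac{104}{-4 - 8} - 40228} = \frac{14798}{- \frac{104}{-12} - 40228} = \frac{14798}{\left(-104\right) \left(- \frac{1}{12}\right) - 40228} = \frac{14798}{\frac{26}{3} - 40228} = \frac{14798}{- \frac{120658}{3}} = 14798 \left(- \frac{3}{120658}\right) = - \frac{22197}{60329}$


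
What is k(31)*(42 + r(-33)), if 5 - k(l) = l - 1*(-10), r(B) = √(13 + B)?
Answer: -1512 - 72*I*√5 ≈ -1512.0 - 161.0*I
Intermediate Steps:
k(l) = -5 - l (k(l) = 5 - (l - 1*(-10)) = 5 - (l + 10) = 5 - (10 + l) = 5 + (-10 - l) = -5 - l)
k(31)*(42 + r(-33)) = (-5 - 1*31)*(42 + √(13 - 33)) = (-5 - 31)*(42 + √(-20)) = -36*(42 + 2*I*√5) = -1512 - 72*I*√5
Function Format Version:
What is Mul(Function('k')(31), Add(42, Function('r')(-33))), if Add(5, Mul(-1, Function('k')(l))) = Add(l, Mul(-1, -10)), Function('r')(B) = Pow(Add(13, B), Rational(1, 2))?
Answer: Add(-1512, Mul(-72, I, Pow(5, Rational(1, 2)))) ≈ Add(-1512.0, Mul(-161.00, I))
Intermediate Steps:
Function('k')(l) = Add(-5, Mul(-1, l)) (Function('k')(l) = Add(5, Mul(-1, Add(l, Mul(-1, -10)))) = Add(5, Mul(-1, Add(l, 10))) = Add(5, Mul(-1, Add(10, l))) = Add(5, Add(-10, Mul(-1, l))) = Add(-5, Mul(-1, l)))
Mul(Function('k')(31), Add(42, Function('r')(-33))) = Mul(Add(-5, Mul(-1, 31)), Add(42, Pow(Add(13, -33), Rational(1, 2)))) = Mul(Add(-5, -31), Add(42, Pow(-20, Rational(1, 2)))) = Mul(-36, Add(42, Mul(2, I, Pow(5, Rational(1, 2))))) = Add(-1512, Mul(-72, I, Pow(5, Rational(1, 2))))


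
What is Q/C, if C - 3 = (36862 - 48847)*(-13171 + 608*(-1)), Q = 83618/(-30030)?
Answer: -41809/2479596889770 ≈ -1.6861e-8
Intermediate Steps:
Q = -41809/15015 (Q = 83618*(-1/30030) = -41809/15015 ≈ -2.7845)
C = 165141318 (C = 3 + (36862 - 48847)*(-13171 + 608*(-1)) = 3 - 11985*(-13171 - 608) = 3 - 11985*(-13779) = 3 + 165141315 = 165141318)
Q/C = -41809/15015/165141318 = -41809/15015*1/165141318 = -41809/2479596889770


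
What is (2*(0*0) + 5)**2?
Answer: 25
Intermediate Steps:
(2*(0*0) + 5)**2 = (2*0 + 5)**2 = (0 + 5)**2 = 5**2 = 25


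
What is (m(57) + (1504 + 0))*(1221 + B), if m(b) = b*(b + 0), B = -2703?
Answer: -7043946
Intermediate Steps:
m(b) = b² (m(b) = b*b = b²)
(m(57) + (1504 + 0))*(1221 + B) = (57² + (1504 + 0))*(1221 - 2703) = (3249 + 1504)*(-1482) = 4753*(-1482) = -7043946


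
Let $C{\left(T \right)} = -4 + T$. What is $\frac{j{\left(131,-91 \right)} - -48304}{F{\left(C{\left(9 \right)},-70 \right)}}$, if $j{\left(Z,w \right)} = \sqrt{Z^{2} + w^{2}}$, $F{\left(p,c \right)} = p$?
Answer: $\frac{48304}{5} + \frac{\sqrt{25442}}{5} \approx 9692.7$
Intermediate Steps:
$\frac{j{\left(131,-91 \right)} - -48304}{F{\left(C{\left(9 \right)},-70 \right)}} = \frac{\sqrt{131^{2} + \left(-91\right)^{2}} - -48304}{-4 + 9} = \frac{\sqrt{17161 + 8281} + 48304}{5} = \left(\sqrt{25442} + 48304\right) \frac{1}{5} = \left(48304 + \sqrt{25442}\right) \frac{1}{5} = \frac{48304}{5} + \frac{\sqrt{25442}}{5}$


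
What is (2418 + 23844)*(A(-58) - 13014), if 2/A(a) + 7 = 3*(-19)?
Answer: -5468391819/16 ≈ -3.4177e+8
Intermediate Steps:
A(a) = -1/32 (A(a) = 2/(-7 + 3*(-19)) = 2/(-7 - 57) = 2/(-64) = 2*(-1/64) = -1/32)
(2418 + 23844)*(A(-58) - 13014) = (2418 + 23844)*(-1/32 - 13014) = 26262*(-416449/32) = -5468391819/16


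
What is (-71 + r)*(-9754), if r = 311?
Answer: -2340960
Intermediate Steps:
(-71 + r)*(-9754) = (-71 + 311)*(-9754) = 240*(-9754) = -2340960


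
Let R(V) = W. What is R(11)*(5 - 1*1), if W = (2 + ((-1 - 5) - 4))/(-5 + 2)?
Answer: 32/3 ≈ 10.667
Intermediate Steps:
W = 8/3 (W = (2 + (-6 - 4))/(-3) = (2 - 10)*(-⅓) = -8*(-⅓) = 8/3 ≈ 2.6667)
R(V) = 8/3
R(11)*(5 - 1*1) = 8*(5 - 1*1)/3 = 8*(5 - 1)/3 = (8/3)*4 = 32/3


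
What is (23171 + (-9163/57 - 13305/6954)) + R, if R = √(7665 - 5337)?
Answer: 159999943/6954 + 2*√582 ≈ 23057.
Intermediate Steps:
R = 2*√582 (R = √2328 = 2*√582 ≈ 48.249)
(23171 + (-9163/57 - 13305/6954)) + R = (23171 + (-9163/57 - 13305/6954)) + 2*√582 = (23171 + (-9163*1/57 - 13305*1/6954)) + 2*√582 = (23171 + (-9163/57 - 4435/2318)) + 2*√582 = (23171 - 1131191/6954) + 2*√582 = 159999943/6954 + 2*√582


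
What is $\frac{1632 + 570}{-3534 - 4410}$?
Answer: $- \frac{367}{1324} \approx -0.27719$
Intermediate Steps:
$\frac{1632 + 570}{-3534 - 4410} = \frac{2202}{-7944} = 2202 \left(- \frac{1}{7944}\right) = - \frac{367}{1324}$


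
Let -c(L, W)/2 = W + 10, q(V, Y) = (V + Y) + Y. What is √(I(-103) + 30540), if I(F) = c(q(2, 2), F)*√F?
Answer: √(30540 + 186*I*√103) ≈ 174.84 + 5.3983*I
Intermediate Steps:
q(V, Y) = V + 2*Y
c(L, W) = -20 - 2*W (c(L, W) = -2*(W + 10) = -2*(10 + W) = -20 - 2*W)
I(F) = √F*(-20 - 2*F) (I(F) = (-20 - 2*F)*√F = √F*(-20 - 2*F))
√(I(-103) + 30540) = √(2*√(-103)*(-10 - 1*(-103)) + 30540) = √(2*(I*√103)*(-10 + 103) + 30540) = √(2*(I*√103)*93 + 30540) = √(186*I*√103 + 30540) = √(30540 + 186*I*√103)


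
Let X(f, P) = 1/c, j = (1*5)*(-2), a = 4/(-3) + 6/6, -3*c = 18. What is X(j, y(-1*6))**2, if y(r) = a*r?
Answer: 1/36 ≈ 0.027778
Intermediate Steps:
c = -6 (c = -1/3*18 = -6)
a = -1/3 (a = 4*(-1/3) + 6*(1/6) = -4/3 + 1 = -1/3 ≈ -0.33333)
j = -10 (j = 5*(-2) = -10)
y(r) = -r/3
X(f, P) = -1/6 (X(f, P) = 1/(-6) = -1/6)
X(j, y(-1*6))**2 = (-1/6)**2 = 1/36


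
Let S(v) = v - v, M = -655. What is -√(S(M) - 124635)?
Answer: -I*√124635 ≈ -353.04*I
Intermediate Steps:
S(v) = 0
-√(S(M) - 124635) = -√(0 - 124635) = -√(-124635) = -I*√124635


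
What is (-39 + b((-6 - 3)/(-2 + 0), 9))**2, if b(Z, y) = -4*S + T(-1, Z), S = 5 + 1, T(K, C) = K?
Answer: 4096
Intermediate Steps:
S = 6
b(Z, y) = -25 (b(Z, y) = -4*6 - 1 = -24 - 1 = -25)
(-39 + b((-6 - 3)/(-2 + 0), 9))**2 = (-39 - 25)**2 = (-64)**2 = 4096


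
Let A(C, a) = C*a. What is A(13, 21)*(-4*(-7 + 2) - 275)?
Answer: -69615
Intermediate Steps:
A(13, 21)*(-4*(-7 + 2) - 275) = (13*21)*(-4*(-7 + 2) - 275) = 273*(-4*(-5) - 275) = 273*(20 - 275) = 273*(-255) = -69615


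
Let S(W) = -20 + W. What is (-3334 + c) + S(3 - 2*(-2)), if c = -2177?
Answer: -5524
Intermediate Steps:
(-3334 + c) + S(3 - 2*(-2)) = (-3334 - 2177) + (-20 + (3 - 2*(-2))) = -5511 + (-20 + (3 + 4)) = -5511 + (-20 + 7) = -5511 - 13 = -5524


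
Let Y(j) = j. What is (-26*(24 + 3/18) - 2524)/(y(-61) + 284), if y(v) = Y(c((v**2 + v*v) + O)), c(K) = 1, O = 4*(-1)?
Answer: -9457/855 ≈ -11.061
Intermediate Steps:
O = -4
y(v) = 1
(-26*(24 + 3/18) - 2524)/(y(-61) + 284) = (-26*(24 + 3/18) - 2524)/(1 + 284) = (-26*(24 + 3*(1/18)) - 2524)/285 = (-26*(24 + 1/6) - 2524)*(1/285) = (-26*145/6 - 2524)*(1/285) = (-1885/3 - 2524)*(1/285) = -9457/3*1/285 = -9457/855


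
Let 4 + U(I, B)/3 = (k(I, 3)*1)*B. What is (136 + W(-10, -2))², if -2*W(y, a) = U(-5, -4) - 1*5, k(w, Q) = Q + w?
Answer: 70225/4 ≈ 17556.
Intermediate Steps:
U(I, B) = -12 + 3*B*(3 + I) (U(I, B) = -12 + 3*(((3 + I)*1)*B) = -12 + 3*((3 + I)*B) = -12 + 3*(B*(3 + I)) = -12 + 3*B*(3 + I))
W(y, a) = -7/2 (W(y, a) = -((-12 + 3*(-4)*(3 - 5)) - 1*5)/2 = -((-12 + 3*(-4)*(-2)) - 5)/2 = -((-12 + 24) - 5)/2 = -(12 - 5)/2 = -½*7 = -7/2)
(136 + W(-10, -2))² = (136 - 7/2)² = (265/2)² = 70225/4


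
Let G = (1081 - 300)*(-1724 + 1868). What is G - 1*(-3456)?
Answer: 115920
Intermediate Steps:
G = 112464 (G = 781*144 = 112464)
G - 1*(-3456) = 112464 - 1*(-3456) = 112464 + 3456 = 115920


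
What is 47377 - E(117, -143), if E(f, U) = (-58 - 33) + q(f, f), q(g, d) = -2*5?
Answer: 47478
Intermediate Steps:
q(g, d) = -10
E(f, U) = -101 (E(f, U) = (-58 - 33) - 10 = -91 - 10 = -101)
47377 - E(117, -143) = 47377 - 1*(-101) = 47377 + 101 = 47478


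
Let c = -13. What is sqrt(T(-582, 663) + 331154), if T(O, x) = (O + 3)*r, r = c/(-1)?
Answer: sqrt(323627) ≈ 568.88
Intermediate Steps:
r = 13 (r = -13/(-1) = -13*(-1) = 13)
T(O, x) = 39 + 13*O (T(O, x) = (O + 3)*13 = (3 + O)*13 = 39 + 13*O)
sqrt(T(-582, 663) + 331154) = sqrt((39 + 13*(-582)) + 331154) = sqrt((39 - 7566) + 331154) = sqrt(-7527 + 331154) = sqrt(323627)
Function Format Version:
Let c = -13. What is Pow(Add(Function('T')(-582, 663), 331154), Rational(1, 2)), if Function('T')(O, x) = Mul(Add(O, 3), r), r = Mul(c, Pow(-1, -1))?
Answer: Pow(323627, Rational(1, 2)) ≈ 568.88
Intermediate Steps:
r = 13 (r = Mul(-13, Pow(-1, -1)) = Mul(-13, -1) = 13)
Function('T')(O, x) = Add(39, Mul(13, O)) (Function('T')(O, x) = Mul(Add(O, 3), 13) = Mul(Add(3, O), 13) = Add(39, Mul(13, O)))
Pow(Add(Function('T')(-582, 663), 331154), Rational(1, 2)) = Pow(Add(Add(39, Mul(13, -582)), 331154), Rational(1, 2)) = Pow(Add(Add(39, -7566), 331154), Rational(1, 2)) = Pow(Add(-7527, 331154), Rational(1, 2)) = Pow(323627, Rational(1, 2))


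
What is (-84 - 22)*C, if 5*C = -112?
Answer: 11872/5 ≈ 2374.4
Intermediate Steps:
C = -112/5 (C = (⅕)*(-112) = -112/5 ≈ -22.400)
(-84 - 22)*C = (-84 - 22)*(-112/5) = -106*(-112/5) = 11872/5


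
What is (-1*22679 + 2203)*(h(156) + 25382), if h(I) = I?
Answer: -522916088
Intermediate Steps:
(-1*22679 + 2203)*(h(156) + 25382) = (-1*22679 + 2203)*(156 + 25382) = (-22679 + 2203)*25538 = -20476*25538 = -522916088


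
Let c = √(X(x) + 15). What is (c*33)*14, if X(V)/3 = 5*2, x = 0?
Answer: 1386*√5 ≈ 3099.2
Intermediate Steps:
X(V) = 30 (X(V) = 3*(5*2) = 3*10 = 30)
c = 3*√5 (c = √(30 + 15) = √45 = 3*√5 ≈ 6.7082)
(c*33)*14 = ((3*√5)*33)*14 = (99*√5)*14 = 1386*√5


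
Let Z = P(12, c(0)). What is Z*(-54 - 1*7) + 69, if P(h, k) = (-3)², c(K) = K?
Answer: -480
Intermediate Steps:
P(h, k) = 9
Z = 9
Z*(-54 - 1*7) + 69 = 9*(-54 - 1*7) + 69 = 9*(-54 - 7) + 69 = 9*(-61) + 69 = -549 + 69 = -480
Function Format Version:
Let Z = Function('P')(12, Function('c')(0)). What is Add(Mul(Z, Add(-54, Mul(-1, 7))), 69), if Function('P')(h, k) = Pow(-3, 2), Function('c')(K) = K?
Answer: -480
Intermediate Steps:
Function('P')(h, k) = 9
Z = 9
Add(Mul(Z, Add(-54, Mul(-1, 7))), 69) = Add(Mul(9, Add(-54, Mul(-1, 7))), 69) = Add(Mul(9, Add(-54, -7)), 69) = Add(Mul(9, -61), 69) = Add(-549, 69) = -480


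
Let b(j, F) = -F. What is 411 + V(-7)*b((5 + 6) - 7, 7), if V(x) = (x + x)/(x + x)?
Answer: 404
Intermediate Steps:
V(x) = 1 (V(x) = (2*x)/((2*x)) = (2*x)*(1/(2*x)) = 1)
411 + V(-7)*b((5 + 6) - 7, 7) = 411 + 1*(-1*7) = 411 + 1*(-7) = 411 - 7 = 404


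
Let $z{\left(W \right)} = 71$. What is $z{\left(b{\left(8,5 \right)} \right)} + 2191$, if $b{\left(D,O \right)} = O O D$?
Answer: $2262$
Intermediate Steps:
$b{\left(D,O \right)} = D O^{2}$ ($b{\left(D,O \right)} = O^{2} D = D O^{2}$)
$z{\left(b{\left(8,5 \right)} \right)} + 2191 = 71 + 2191 = 2262$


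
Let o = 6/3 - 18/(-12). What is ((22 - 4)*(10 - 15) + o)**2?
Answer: 29929/4 ≈ 7482.3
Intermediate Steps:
o = 7/2 (o = 6*(1/3) - 18*(-1/12) = 2 + 3/2 = 7/2 ≈ 3.5000)
((22 - 4)*(10 - 15) + o)**2 = ((22 - 4)*(10 - 15) + 7/2)**2 = (18*(-5) + 7/2)**2 = (-90 + 7/2)**2 = (-173/2)**2 = 29929/4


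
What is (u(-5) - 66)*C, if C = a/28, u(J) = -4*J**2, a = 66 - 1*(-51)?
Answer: -9711/14 ≈ -693.64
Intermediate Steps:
a = 117 (a = 66 + 51 = 117)
C = 117/28 ≈ 4.1786
(u(-5) - 66)*C = (-4*(-5)**2 - 66)*(117/28) = (-4*25 - 66)*(117/28) = (-100 - 66)*(117/28) = -166*117/28 = -9711/14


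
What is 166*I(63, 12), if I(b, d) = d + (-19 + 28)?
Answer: 3486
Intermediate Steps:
I(b, d) = 9 + d (I(b, d) = d + 9 = 9 + d)
166*I(63, 12) = 166*(9 + 12) = 166*21 = 3486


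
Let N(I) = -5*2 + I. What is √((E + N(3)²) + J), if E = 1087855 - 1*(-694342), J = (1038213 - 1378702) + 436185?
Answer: √1877942 ≈ 1370.4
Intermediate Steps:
N(I) = -10 + I
J = 95696 (J = -340489 + 436185 = 95696)
E = 1782197 (E = 1087855 + 694342 = 1782197)
√((E + N(3)²) + J) = √((1782197 + (-10 + 3)²) + 95696) = √((1782197 + (-7)²) + 95696) = √((1782197 + 49) + 95696) = √(1782246 + 95696) = √1877942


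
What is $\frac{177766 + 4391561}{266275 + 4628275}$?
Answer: $\frac{4569327}{4894550} \approx 0.93355$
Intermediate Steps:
$\frac{177766 + 4391561}{266275 + 4628275} = \frac{4569327}{4894550}$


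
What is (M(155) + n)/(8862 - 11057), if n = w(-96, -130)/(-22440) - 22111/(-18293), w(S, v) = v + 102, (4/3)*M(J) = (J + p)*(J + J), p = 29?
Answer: -399124303651/20478098850 ≈ -19.490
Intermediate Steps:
M(J) = 3*J*(29 + J)/2 (M(J) = 3*((J + 29)*(J + J))/4 = 3*((29 + J)*(2*J))/4 = 3*(2*J*(29 + J))/4 = 3*J*(29 + J)/2)
w(S, v) = 102 + v
n = 11288251/9329430 (n = (102 - 130)/(-22440) - 22111/(-18293) = -28*(-1/22440) - 22111*(-1/18293) = 7/5610 + 22111/18293 = 11288251/9329430 ≈ 1.2100)
(M(155) + n)/(8862 - 11057) = ((3/2)*155*(29 + 155) + 11288251/9329430)/(8862 - 11057) = ((3/2)*155*184 + 11288251/9329430)/(-2195) = (42780 + 11288251/9329430)*(-1/2195) = (399124303651/9329430)*(-1/2195) = -399124303651/20478098850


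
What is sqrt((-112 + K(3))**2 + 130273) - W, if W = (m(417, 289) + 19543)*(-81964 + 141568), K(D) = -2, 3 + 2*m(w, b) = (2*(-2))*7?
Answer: -1163917110 + sqrt(143269) ≈ -1.1639e+9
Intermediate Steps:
m(w, b) = -31/2 (m(w, b) = -3/2 + ((2*(-2))*7)/2 = -3/2 + (-4*7)/2 = -3/2 + (1/2)*(-28) = -3/2 - 14 = -31/2)
W = 1163917110 (W = (-31/2 + 19543)*(-81964 + 141568) = (39055/2)*59604 = 1163917110)
sqrt((-112 + K(3))**2 + 130273) - W = sqrt((-112 - 2)**2 + 130273) - 1*1163917110 = sqrt((-114)**2 + 130273) - 1163917110 = sqrt(12996 + 130273) - 1163917110 = sqrt(143269) - 1163917110 = -1163917110 + sqrt(143269)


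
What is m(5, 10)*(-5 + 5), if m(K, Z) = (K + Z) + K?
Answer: 0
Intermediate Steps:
m(K, Z) = Z + 2*K
m(5, 10)*(-5 + 5) = (10 + 2*5)*(-5 + 5) = (10 + 10)*0 = 20*0 = 0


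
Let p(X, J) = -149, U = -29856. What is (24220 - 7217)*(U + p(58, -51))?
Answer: -510175015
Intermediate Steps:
(24220 - 7217)*(U + p(58, -51)) = (24220 - 7217)*(-29856 - 149) = 17003*(-30005) = -510175015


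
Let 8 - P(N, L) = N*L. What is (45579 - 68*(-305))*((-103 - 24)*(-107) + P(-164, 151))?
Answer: 2544063159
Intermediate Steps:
P(N, L) = 8 - L*N (P(N, L) = 8 - N*L = 8 - L*N)
(45579 - 68*(-305))*((-103 - 24)*(-107) + P(-164, 151)) = (45579 - 68*(-305))*((-103 - 24)*(-107) + (8 - 1*151*(-164))) = (45579 + 20740)*(-127*(-107) + (8 + 24764)) = 66319*(13589 + 24772) = 66319*38361 = 2544063159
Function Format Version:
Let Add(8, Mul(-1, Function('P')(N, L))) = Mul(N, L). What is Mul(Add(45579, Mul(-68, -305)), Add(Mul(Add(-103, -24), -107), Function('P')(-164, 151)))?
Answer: 2544063159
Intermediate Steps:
Function('P')(N, L) = Add(8, Mul(-1, L, N)) (Function('P')(N, L) = Add(8, Mul(-1, Mul(N, L))) = Add(8, Mul(-1, Mul(L, N))) = Add(8, Mul(-1, L, N)))
Mul(Add(45579, Mul(-68, -305)), Add(Mul(Add(-103, -24), -107), Function('P')(-164, 151))) = Mul(Add(45579, Mul(-68, -305)), Add(Mul(Add(-103, -24), -107), Add(8, Mul(-1, 151, -164)))) = Mul(Add(45579, 20740), Add(Mul(-127, -107), Add(8, 24764))) = Mul(66319, Add(13589, 24772)) = Mul(66319, 38361) = 2544063159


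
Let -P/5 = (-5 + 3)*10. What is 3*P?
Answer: 300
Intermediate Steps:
P = 100 (P = -5*(-5 + 3)*10 = -(-10)*10 = -5*(-20) = 100)
3*P = 3*100 = 300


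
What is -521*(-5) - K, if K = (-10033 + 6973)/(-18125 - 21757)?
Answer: 1018525/391 ≈ 2604.9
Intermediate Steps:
K = 30/391 (K = -3060/(-39882) = -3060*(-1/39882) = 30/391 ≈ 0.076726)
-521*(-5) - K = -521*(-5) - 1*30/391 = 2605 - 30/391 = 1018525/391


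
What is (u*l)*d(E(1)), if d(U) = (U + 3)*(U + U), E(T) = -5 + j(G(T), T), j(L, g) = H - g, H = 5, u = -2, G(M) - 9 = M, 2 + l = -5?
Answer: -56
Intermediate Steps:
l = -7 (l = -2 - 5 = -7)
G(M) = 9 + M
j(L, g) = 5 - g
E(T) = -T (E(T) = -5 + (5 - T) = -T)
d(U) = 2*U*(3 + U) (d(U) = (3 + U)*(2*U) = 2*U*(3 + U))
(u*l)*d(E(1)) = (-2*(-7))*(2*(-1*1)*(3 - 1*1)) = 14*(2*(-1)*(3 - 1)) = 14*(2*(-1)*2) = 14*(-4) = -56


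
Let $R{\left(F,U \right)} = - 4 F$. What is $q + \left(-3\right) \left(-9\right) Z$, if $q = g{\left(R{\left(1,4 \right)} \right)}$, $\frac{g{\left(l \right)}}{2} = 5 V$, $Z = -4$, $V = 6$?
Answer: $-48$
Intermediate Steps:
$g{\left(l \right)} = 60$ ($g{\left(l \right)} = 2 \cdot 5 \cdot 6 = 2 \cdot 30 = 60$)
$q = 60$
$q + \left(-3\right) \left(-9\right) Z = 60 + \left(-3\right) \left(-9\right) \left(-4\right) = 60 + 27 \left(-4\right) = 60 - 108 = -48$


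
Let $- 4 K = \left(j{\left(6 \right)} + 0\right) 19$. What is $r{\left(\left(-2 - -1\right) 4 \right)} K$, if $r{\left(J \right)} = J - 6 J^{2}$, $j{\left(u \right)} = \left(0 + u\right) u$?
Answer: $17100$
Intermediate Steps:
$j{\left(u \right)} = u^{2}$ ($j{\left(u \right)} = u u = u^{2}$)
$K = -171$ ($K = - \frac{\left(6^{2} + 0\right) 19}{4} = - \frac{\left(36 + 0\right) 19}{4} = - \frac{36 \cdot 19}{4} = \left(- \frac{1}{4}\right) 684 = -171$)
$r{\left(J \right)} = J - 6 J^{2}$
$r{\left(\left(-2 - -1\right) 4 \right)} K = \left(-2 - -1\right) 4 \left(1 - 6 \left(-2 - -1\right) 4\right) \left(-171\right) = \left(-2 + 1\right) 4 \left(1 - 6 \left(-2 + 1\right) 4\right) \left(-171\right) = \left(-1\right) 4 \left(1 - 6 \left(\left(-1\right) 4\right)\right) \left(-171\right) = - 4 \left(1 - -24\right) \left(-171\right) = - 4 \left(1 + 24\right) \left(-171\right) = \left(-4\right) 25 \left(-171\right) = \left(-100\right) \left(-171\right) = 17100$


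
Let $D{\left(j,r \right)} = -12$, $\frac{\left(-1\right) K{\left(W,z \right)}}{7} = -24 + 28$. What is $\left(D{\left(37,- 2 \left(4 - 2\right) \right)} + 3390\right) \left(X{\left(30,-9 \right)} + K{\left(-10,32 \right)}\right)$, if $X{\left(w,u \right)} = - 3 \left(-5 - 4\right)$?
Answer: $-3378$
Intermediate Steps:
$K{\left(W,z \right)} = -28$ ($K{\left(W,z \right)} = - 7 \left(-24 + 28\right) = \left(-7\right) 4 = -28$)
$X{\left(w,u \right)} = 27$ ($X{\left(w,u \right)} = \left(-3\right) \left(-9\right) = 27$)
$\left(D{\left(37,- 2 \left(4 - 2\right) \right)} + 3390\right) \left(X{\left(30,-9 \right)} + K{\left(-10,32 \right)}\right) = \left(-12 + 3390\right) \left(27 - 28\right) = 3378 \left(-1\right) = -3378$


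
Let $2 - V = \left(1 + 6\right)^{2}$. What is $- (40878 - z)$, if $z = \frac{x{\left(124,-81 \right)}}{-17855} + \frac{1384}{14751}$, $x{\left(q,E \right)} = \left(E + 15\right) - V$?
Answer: $- \frac{10766386062601}{263379105} \approx -40878.0$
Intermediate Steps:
$V = -47$ ($V = 2 - \left(1 + 6\right)^{2} = 2 - 7^{2} = 2 - 49 = -47$)
$x{\left(q,E \right)} = 62 + E$ ($x{\left(q,E \right)} = \left(E + 15\right) - -47 = \left(15 + E\right) + 47 = 62 + E$)
$z = \frac{24991589}{263379105}$ ($z = \frac{62 - 81}{-17855} + \frac{1384}{14751} = \left(-19\right) \left(- \frac{1}{17855}\right) + 1384 \cdot \frac{1}{14751} = \frac{19}{17855} + \frac{1384}{14751} = \frac{24991589}{263379105} \approx 0.094888$)
$- (40878 - z) = - (40878 - \frac{24991589}{263379105}) = \left(-1\right) \frac{10766386062601}{263379105} = - \frac{10766386062601}{263379105}$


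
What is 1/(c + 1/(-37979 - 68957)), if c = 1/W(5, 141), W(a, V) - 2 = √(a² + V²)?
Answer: 12499428232/5717430225 + 5717654048*√19906/5717430225 ≈ 143.28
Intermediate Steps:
W(a, V) = 2 + √(V² + a²) (W(a, V) = 2 + √(a² + V²) = 2 + √(V² + a²))
c = 1/(2 + √19906) (c = 1/(2 + √(141² + 5²)) = 1/(2 + √(19881 + 25)) = 1/(2 + √19906) ≈ 0.0069887)
1/(c + 1/(-37979 - 68957)) = 1/((-1/9951 + √19906/19902) + 1/(-37979 - 68957)) = 1/((-1/9951 + √19906/19902) + 1/(-106936)) = 1/((-1/9951 + √19906/19902) - 1/106936) = 1/(-116887/1064120136 + √19906/19902)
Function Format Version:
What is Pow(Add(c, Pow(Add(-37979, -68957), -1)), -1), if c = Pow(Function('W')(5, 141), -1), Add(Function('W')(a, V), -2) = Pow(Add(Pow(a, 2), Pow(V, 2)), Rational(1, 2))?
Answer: Add(Rational(12499428232, 5717430225), Mul(Rational(5717654048, 5717430225), Pow(19906, Rational(1, 2)))) ≈ 143.28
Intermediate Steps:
Function('W')(a, V) = Add(2, Pow(Add(Pow(V, 2), Pow(a, 2)), Rational(1, 2))) (Function('W')(a, V) = Add(2, Pow(Add(Pow(a, 2), Pow(V, 2)), Rational(1, 2))) = Add(2, Pow(Add(Pow(V, 2), Pow(a, 2)), Rational(1, 2))))
c = Pow(Add(2, Pow(19906, Rational(1, 2))), -1) (c = Pow(Add(2, Pow(Add(Pow(141, 2), Pow(5, 2)), Rational(1, 2))), -1) = Pow(Add(2, Pow(Add(19881, 25), Rational(1, 2))), -1) = Pow(Add(2, Pow(19906, Rational(1, 2))), -1) ≈ 0.0069887)
Pow(Add(c, Pow(Add(-37979, -68957), -1)), -1) = Pow(Add(Add(Rational(-1, 9951), Mul(Rational(1, 19902), Pow(19906, Rational(1, 2)))), Pow(Add(-37979, -68957), -1)), -1) = Pow(Add(Add(Rational(-1, 9951), Mul(Rational(1, 19902), Pow(19906, Rational(1, 2)))), Pow(-106936, -1)), -1) = Pow(Add(Add(Rational(-1, 9951), Mul(Rational(1, 19902), Pow(19906, Rational(1, 2)))), Rational(-1, 106936)), -1) = Pow(Add(Rational(-116887, 1064120136), Mul(Rational(1, 19902), Pow(19906, Rational(1, 2)))), -1)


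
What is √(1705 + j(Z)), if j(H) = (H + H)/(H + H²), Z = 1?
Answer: √1706 ≈ 41.304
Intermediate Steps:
j(H) = 2*H/(H + H²) (j(H) = (2*H)/(H + H²) = 2*H/(H + H²))
√(1705 + j(Z)) = √(1705 + 2/(1 + 1)) = √(1705 + 2/2) = √(1705 + 2*(½)) = √(1705 + 1) = √1706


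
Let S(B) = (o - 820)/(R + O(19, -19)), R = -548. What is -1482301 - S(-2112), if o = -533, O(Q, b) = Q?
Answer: -784138582/529 ≈ -1.4823e+6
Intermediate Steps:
S(B) = 1353/529 (S(B) = (-533 - 820)/(-548 + 19) = -1353/(-529) = -1353*(-1/529) = 1353/529)
-1482301 - S(-2112) = -1482301 - 1*1353/529 = -1482301 - 1353/529 = -784138582/529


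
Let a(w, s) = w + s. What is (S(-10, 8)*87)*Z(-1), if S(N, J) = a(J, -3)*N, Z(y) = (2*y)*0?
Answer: 0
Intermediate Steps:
a(w, s) = s + w
Z(y) = 0
S(N, J) = N*(-3 + J) (S(N, J) = (-3 + J)*N = N*(-3 + J))
(S(-10, 8)*87)*Z(-1) = (-10*(-3 + 8)*87)*0 = (-10*5*87)*0 = -50*87*0 = -4350*0 = 0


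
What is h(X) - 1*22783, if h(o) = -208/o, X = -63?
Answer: -1435121/63 ≈ -22780.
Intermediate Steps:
h(X) - 1*22783 = -208/(-63) - 1*22783 = -208*(-1/63) - 22783 = 208/63 - 22783 = -1435121/63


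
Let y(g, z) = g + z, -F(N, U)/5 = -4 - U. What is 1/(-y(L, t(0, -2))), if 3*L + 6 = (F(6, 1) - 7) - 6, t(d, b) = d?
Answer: -½ ≈ -0.50000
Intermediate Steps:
F(N, U) = 20 + 5*U (F(N, U) = -5*(-4 - U) = 20 + 5*U)
L = 2 (L = -2 + (((20 + 5*1) - 7) - 6)/3 = -2 + (((20 + 5) - 7) - 6)/3 = -2 + ((25 - 7) - 6)/3 = -2 + (18 - 6)/3 = -2 + (⅓)*12 = -2 + 4 = 2)
1/(-y(L, t(0, -2))) = 1/(-(2 + 0)) = 1/(-1*2) = 1/(-2) = -½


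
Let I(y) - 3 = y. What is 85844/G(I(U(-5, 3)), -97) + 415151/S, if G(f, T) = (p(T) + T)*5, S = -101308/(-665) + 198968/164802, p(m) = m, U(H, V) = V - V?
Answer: 51062509424531/19525397720 ≈ 2615.2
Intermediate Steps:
U(H, V) = 0
S = 40258552/262185 (S = -101308*(-1/665) + 198968*(1/164802) = 5332/35 + 9044/7491 = 40258552/262185 ≈ 153.55)
I(y) = 3 + y
G(f, T) = 10*T (G(f, T) = (T + T)*5 = (2*T)*5 = 10*T)
85844/G(I(U(-5, 3)), -97) + 415151/S = 85844/((10*(-97))) + 415151/(40258552/262185) = 85844/(-970) + 415151*(262185/40258552) = 85844*(-1/970) + 108846364935/40258552 = -42922/485 + 108846364935/40258552 = 51062509424531/19525397720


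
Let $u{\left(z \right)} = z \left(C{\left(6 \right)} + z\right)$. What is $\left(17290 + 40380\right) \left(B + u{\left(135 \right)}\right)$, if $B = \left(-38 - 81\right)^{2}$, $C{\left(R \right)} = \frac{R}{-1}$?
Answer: $1820987920$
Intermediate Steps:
$C{\left(R \right)} = - R$ ($C{\left(R \right)} = R \left(-1\right) = - R$)
$u{\left(z \right)} = z \left(-6 + z\right)$ ($u{\left(z \right)} = z \left(\left(-1\right) 6 + z\right) = z \left(-6 + z\right)$)
$B = 14161$ ($B = \left(-119\right)^{2} = 14161$)
$\left(17290 + 40380\right) \left(B + u{\left(135 \right)}\right) = \left(17290 + 40380\right) \left(14161 + 135 \left(-6 + 135\right)\right) = 57670 \left(14161 + 135 \cdot 129\right) = 57670 \left(14161 + 17415\right) = 57670 \cdot 31576 = 1820987920$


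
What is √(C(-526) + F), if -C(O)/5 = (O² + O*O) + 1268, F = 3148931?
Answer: 3*√41759 ≈ 613.05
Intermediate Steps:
C(O) = -6340 - 10*O² (C(O) = -5*((O² + O*O) + 1268) = -5*((O² + O²) + 1268) = -5*(2*O² + 1268) = -5*(1268 + 2*O²) = -6340 - 10*O²)
√(C(-526) + F) = √((-6340 - 10*(-526)²) + 3148931) = √((-6340 - 10*276676) + 3148931) = √((-6340 - 2766760) + 3148931) = √(-2773100 + 3148931) = √375831 = 3*√41759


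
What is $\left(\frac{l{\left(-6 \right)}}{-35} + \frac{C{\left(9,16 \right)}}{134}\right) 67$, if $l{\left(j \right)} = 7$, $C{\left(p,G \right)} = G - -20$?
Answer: $\frac{23}{5} \approx 4.6$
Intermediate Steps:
$C{\left(p,G \right)} = 20 + G$ ($C{\left(p,G \right)} = G + 20 = 20 + G$)
$\left(\frac{l{\left(-6 \right)}}{-35} + \frac{C{\left(9,16 \right)}}{134}\right) 67 = \left(\frac{7}{-35} + \frac{20 + 16}{134}\right) 67 = \left(7 \left(- \frac{1}{35}\right) + 36 \cdot \frac{1}{134}\right) 67 = \left(- \frac{1}{5} + \frac{18}{67}\right) 67 = \frac{23}{335} \cdot 67 = \frac{23}{5}$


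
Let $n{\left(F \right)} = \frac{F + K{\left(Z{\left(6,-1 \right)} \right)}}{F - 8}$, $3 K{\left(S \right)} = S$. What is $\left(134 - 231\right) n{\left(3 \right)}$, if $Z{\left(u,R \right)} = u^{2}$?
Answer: $291$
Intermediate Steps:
$K{\left(S \right)} = \frac{S}{3}$
$n{\left(F \right)} = \frac{12 + F}{-8 + F}$ ($n{\left(F \right)} = \frac{F + \frac{6^{2}}{3}}{F - 8} = \frac{F + \frac{1}{3} \cdot 36}{-8 + F} = \frac{F + 12}{-8 + F} = \frac{12 + F}{-8 + F}$)
$\left(134 - 231\right) n{\left(3 \right)} = \left(134 - 231\right) \frac{12 + 3}{-8 + 3} = - 97 \frac{1}{-5} \cdot 15 = - 97 \left(\left(- \frac{1}{5}\right) 15\right) = \left(-97\right) \left(-3\right) = 291$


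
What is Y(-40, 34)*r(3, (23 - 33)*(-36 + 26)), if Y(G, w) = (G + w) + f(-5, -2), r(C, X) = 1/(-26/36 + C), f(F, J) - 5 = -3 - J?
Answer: -36/41 ≈ -0.87805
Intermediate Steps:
f(F, J) = 2 - J (f(F, J) = 5 + (-3 - J) = 2 - J)
r(C, X) = 1/(-13/18 + C) (r(C, X) = 1/(-26*1/36 + C) = 1/(-13/18 + C))
Y(G, w) = 4 + G + w (Y(G, w) = (G + w) + (2 - 1*(-2)) = (G + w) + (2 + 2) = (G + w) + 4 = 4 + G + w)
Y(-40, 34)*r(3, (23 - 33)*(-36 + 26)) = (4 - 40 + 34)*(18/(-13 + 18*3)) = -36/(-13 + 54) = -36/41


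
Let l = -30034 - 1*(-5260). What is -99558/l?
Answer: 16593/4129 ≈ 4.0186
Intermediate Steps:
l = -24774 (l = -30034 + 5260 = -24774)
-99558/l = -99558/(-24774) = -99558*(-1/24774) = 16593/4129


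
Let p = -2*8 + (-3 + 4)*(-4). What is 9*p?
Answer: -180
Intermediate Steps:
p = -20 (p = -16 + 1*(-4) = -16 - 4 = -20)
9*p = 9*(-20) = -180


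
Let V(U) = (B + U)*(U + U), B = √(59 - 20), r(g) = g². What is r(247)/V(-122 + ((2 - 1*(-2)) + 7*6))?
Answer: 61009/11474 + 3211*√39/45896 ≈ 5.7541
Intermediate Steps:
B = √39 ≈ 6.2450
V(U) = 2*U*(U + √39) (V(U) = (√39 + U)*(U + U) = (U + √39)*(2*U) = 2*U*(U + √39))
r(247)/V(-122 + ((2 - 1*(-2)) + 7*6)) = 247²/((2*(-122 + ((2 - 1*(-2)) + 7*6))*((-122 + ((2 - 1*(-2)) + 7*6)) + √39))) = 61009/((2*(-122 + ((2 + 2) + 42))*((-122 + ((2 + 2) + 42)) + √39))) = 61009/((2*(-122 + (4 + 42))*((-122 + (4 + 42)) + √39))) = 61009/((2*(-122 + 46)*((-122 + 46) + √39))) = 61009/((2*(-76)*(-76 + √39))) = 61009/(11552 - 152*√39)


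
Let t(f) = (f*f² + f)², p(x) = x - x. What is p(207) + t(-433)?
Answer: 6590707091248900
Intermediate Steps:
p(x) = 0
t(f) = (f + f³)² (t(f) = (f³ + f)² = (f + f³)²)
p(207) + t(-433) = 0 + (-433)²*(1 + (-433)²)² = 0 + 187489*(1 + 187489)² = 0 + 187489*187490² = 0 + 187489*35152500100 = 0 + 6590707091248900 = 6590707091248900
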